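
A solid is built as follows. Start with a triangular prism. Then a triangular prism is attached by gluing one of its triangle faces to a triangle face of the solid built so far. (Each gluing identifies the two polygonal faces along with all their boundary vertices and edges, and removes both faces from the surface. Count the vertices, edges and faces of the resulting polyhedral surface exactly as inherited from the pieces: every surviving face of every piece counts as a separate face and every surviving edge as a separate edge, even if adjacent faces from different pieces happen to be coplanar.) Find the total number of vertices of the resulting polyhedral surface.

A triangular prism: V=6, E=9, F=5.
Attach a triangular prism (V=6, E=9, F=5) along a 3-gon: merge 3 vertices and 3 edges, delete both glued faces → V=9, E=15, F=8.
Check: V − E + F = 9 − 15 + 8 = 2.

9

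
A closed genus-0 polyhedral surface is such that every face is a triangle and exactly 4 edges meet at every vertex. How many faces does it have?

8

Each face has 3 edges and each edge borders two faces, so 2E = 3F.
Each vertex has degree 4, so 4V = 2E and hence V = 3F/4.
Euler: V − E + F = 2 ⇒ (3F/4) − (3F/2) + F = 2.
Multiply by 8: (6 − 12 + 8)F = 16, i.e. 2F = 16.
So F = 8, E = 3·8/2 = 12, V = 3·8/4 = 6.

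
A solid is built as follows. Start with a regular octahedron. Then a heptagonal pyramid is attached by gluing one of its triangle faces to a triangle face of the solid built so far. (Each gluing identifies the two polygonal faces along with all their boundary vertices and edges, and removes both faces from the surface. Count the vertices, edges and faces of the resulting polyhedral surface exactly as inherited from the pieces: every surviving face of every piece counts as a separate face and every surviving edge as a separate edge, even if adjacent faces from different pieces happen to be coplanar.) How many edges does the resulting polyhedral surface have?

A regular octahedron: V=6, E=12, F=8.
Attach a heptagonal pyramid (V=8, E=14, F=8) along a 3-gon: merge 3 vertices and 3 edges, delete both glued faces → V=11, E=23, F=14.
Check: V − E + F = 11 − 23 + 14 = 2.

23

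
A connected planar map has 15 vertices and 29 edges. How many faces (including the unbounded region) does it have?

16

Euler's formula for a connected plane graph: V − E + F = 2, so F = 2 − 15 + 29 = 16.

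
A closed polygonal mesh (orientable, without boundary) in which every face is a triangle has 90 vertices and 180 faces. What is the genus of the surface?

1

Every face is a triangle, so 2E = 3·180 = 540, giving E = 270.
χ = V − E + F = 90 − 270 + 180 = 0.
For a closed orientable surface χ = 2 − 2g, so g = (2 − (0))/2 = 1.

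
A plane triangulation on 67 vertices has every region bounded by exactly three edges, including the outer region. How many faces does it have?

In a plane triangulation 3F = 2E and V − E + F = 2, so F = 2V − 4 = 2·67 − 4 = 130.

130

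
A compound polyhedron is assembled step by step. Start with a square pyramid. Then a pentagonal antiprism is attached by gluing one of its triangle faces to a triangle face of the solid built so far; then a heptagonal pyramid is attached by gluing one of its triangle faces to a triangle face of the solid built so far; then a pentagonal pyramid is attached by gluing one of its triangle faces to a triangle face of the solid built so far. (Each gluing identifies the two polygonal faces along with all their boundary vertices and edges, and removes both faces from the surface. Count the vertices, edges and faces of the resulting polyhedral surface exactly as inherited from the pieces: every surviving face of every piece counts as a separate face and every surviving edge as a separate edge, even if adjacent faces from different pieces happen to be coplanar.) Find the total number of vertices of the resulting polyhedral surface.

20

A square pyramid: V=5, E=8, F=5.
Attach a pentagonal antiprism (V=10, E=20, F=12) along a 3-gon: merge 3 vertices and 3 edges, delete both glued faces → V=12, E=25, F=15.
Attach a heptagonal pyramid (V=8, E=14, F=8) along a 3-gon: merge 3 vertices and 3 edges, delete both glued faces → V=17, E=36, F=21.
Attach a pentagonal pyramid (V=6, E=10, F=6) along a 3-gon: merge 3 vertices and 3 edges, delete both glued faces → V=20, E=43, F=25.
Check: V − E + F = 20 − 43 + 25 = 2.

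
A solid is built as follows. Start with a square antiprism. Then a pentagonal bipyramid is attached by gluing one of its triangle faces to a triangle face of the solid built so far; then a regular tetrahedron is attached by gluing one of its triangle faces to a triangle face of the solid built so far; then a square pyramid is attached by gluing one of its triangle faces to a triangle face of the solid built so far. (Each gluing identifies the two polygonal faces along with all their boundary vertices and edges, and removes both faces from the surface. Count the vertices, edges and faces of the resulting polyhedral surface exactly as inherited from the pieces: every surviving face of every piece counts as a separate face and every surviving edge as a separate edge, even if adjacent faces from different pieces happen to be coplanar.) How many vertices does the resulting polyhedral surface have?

A square antiprism: V=8, E=16, F=10.
Attach a pentagonal bipyramid (V=7, E=15, F=10) along a 3-gon: merge 3 vertices and 3 edges, delete both glued faces → V=12, E=28, F=18.
Attach a regular tetrahedron (V=4, E=6, F=4) along a 3-gon: merge 3 vertices and 3 edges, delete both glued faces → V=13, E=31, F=20.
Attach a square pyramid (V=5, E=8, F=5) along a 3-gon: merge 3 vertices and 3 edges, delete both glued faces → V=15, E=36, F=23.
Check: V − E + F = 15 − 36 + 23 = 2.

15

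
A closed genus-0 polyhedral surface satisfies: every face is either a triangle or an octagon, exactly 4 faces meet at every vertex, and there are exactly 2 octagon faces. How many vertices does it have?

Let x be the number of triangles; then F = 2 + x.
Edge–face incidences: 2E = 8·2 + 3·x = 16 + 3x.
Every vertex has degree 4, so 4V = 2E.
Euler: V − E + F = 2 ⇒ (2E)/4 − E + (2 + x) = 2.
Multiply by 8: 2·(2E) − 4·(2E) + 8·(2 + x) = 16, i.e. 16 + 8x − 2·(16 + 3x) = 16.
Collecting terms: 2x − 16 = 16, so 2x = 32, so x = 16.
Then 2E = 16 + 3·16 = 64, so E = 32, V = 2E/4 = 16, F = 2 + 16 = 18.

16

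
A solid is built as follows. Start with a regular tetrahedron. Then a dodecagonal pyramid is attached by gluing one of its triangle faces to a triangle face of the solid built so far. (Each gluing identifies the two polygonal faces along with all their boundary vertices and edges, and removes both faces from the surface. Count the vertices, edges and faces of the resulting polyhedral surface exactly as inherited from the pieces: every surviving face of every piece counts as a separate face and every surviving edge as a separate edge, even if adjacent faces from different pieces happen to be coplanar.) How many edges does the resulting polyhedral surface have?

A regular tetrahedron: V=4, E=6, F=4.
Attach a dodecagonal pyramid (V=13, E=24, F=13) along a 3-gon: merge 3 vertices and 3 edges, delete both glued faces → V=14, E=27, F=15.
Check: V − E + F = 14 − 27 + 15 = 2.

27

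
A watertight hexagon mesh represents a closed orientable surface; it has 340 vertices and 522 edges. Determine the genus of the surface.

5

Every face is a hexagon and each edge borders two faces, so 6F = 2·522, giving F = 174.
χ = V − E + F = 340 − 522 + 174 = -8.
For a closed orientable surface χ = 2 − 2g, so g = (2 − (-8))/2 = 5.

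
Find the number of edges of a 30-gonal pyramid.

60

A pyramid on an n-gon base has one n-gon and n triangles: V = 30 + 1 = 31, E = 2·30 = 60, F = 30 + 1 = 31.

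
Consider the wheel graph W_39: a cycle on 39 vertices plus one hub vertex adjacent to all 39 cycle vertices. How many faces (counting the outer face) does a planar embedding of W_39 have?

W_39 has V = 39 + 1 = 40 vertices and E = 2·39 = 78 edges.
By Euler's formula F = 2 − V + E = 2 − 40 + 78 = 40.

40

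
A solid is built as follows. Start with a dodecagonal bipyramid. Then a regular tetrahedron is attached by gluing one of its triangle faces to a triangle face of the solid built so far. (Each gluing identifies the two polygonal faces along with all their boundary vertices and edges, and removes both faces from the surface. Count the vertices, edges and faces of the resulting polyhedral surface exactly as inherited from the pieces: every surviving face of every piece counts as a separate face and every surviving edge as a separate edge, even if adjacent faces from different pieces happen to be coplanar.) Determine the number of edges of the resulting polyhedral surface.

39

A dodecagonal bipyramid: V=14, E=36, F=24.
Attach a regular tetrahedron (V=4, E=6, F=4) along a 3-gon: merge 3 vertices and 3 edges, delete both glued faces → V=15, E=39, F=26.
Check: V − E + F = 15 − 39 + 26 = 2.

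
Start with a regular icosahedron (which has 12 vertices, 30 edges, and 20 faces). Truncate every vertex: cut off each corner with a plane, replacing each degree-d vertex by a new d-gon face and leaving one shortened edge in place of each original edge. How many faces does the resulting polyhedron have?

Truncation replaces each original edge-end by a new vertex, so V′ = 2E = 60.
Each original edge survives, and each old vertex of degree d contributes d new edges; summing degrees gives Σd = 2E, so E′ = E + 2E = 3E = 90.
Each original face survives and each original vertex becomes one new face: F′ = F + V = 32.

32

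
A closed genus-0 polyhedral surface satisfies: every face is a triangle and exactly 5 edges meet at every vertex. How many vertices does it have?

12

Each face has 3 edges and each edge borders two faces, so 2E = 3F.
Each vertex has degree 5, so 5V = 2E and hence V = 3F/5.
Euler: V − E + F = 2 ⇒ (3F/5) − (3F/2) + F = 2.
Multiply by 10: (6 − 15 + 10)F = 20, i.e. 1F = 20.
So F = 20, E = 3·20/2 = 30, V = 3·20/5 = 12.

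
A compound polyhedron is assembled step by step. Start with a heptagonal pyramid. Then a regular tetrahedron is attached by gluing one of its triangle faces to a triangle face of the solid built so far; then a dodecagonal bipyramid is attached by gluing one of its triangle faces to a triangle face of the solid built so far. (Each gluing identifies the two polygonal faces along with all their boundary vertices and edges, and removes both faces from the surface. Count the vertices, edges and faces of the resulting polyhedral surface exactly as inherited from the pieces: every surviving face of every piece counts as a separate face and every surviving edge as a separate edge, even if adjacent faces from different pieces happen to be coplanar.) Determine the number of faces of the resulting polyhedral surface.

A heptagonal pyramid: V=8, E=14, F=8.
Attach a regular tetrahedron (V=4, E=6, F=4) along a 3-gon: merge 3 vertices and 3 edges, delete both glued faces → V=9, E=17, F=10.
Attach a dodecagonal bipyramid (V=14, E=36, F=24) along a 3-gon: merge 3 vertices and 3 edges, delete both glued faces → V=20, E=50, F=32.
Check: V − E + F = 20 − 50 + 32 = 2.

32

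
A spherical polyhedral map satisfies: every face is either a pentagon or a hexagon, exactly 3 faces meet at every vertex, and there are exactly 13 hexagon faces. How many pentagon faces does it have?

Let x be the number of pentagons; then F = 13 + x.
Edge–face incidences: 2E = 6·13 + 5·x = 78 + 5x.
Every vertex has degree 3, so 3V = 2E.
Euler: V − E + F = 2 ⇒ (2E)/3 − E + (13 + x) = 2.
Multiply by 6: 2·(2E) − 3·(2E) + 6·(13 + x) = 12, i.e. 78 + 6x − (78 + 5x) = 12.
Collecting terms: x = 12.
Then 2E = 78 + 5·12 = 138, so E = 69, V = 2E/3 = 46, F = 13 + 12 = 25.

12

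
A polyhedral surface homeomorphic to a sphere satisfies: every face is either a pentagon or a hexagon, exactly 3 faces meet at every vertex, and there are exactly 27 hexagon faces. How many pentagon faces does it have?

Let x be the number of pentagons; then F = 27 + x.
Edge–face incidences: 2E = 6·27 + 5·x = 162 + 5x.
Every vertex has degree 3, so 3V = 2E.
Euler: V − E + F = 2 ⇒ (2E)/3 − E + (27 + x) = 2.
Multiply by 6: 2·(2E) − 3·(2E) + 6·(27 + x) = 12, i.e. 162 + 6x − (162 + 5x) = 12.
Collecting terms: x = 12.
Then 2E = 162 + 5·12 = 222, so E = 111, V = 2E/3 = 74, F = 27 + 12 = 39.

12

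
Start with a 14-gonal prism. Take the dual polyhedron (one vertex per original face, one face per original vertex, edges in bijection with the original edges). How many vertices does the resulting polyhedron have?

16

The base solid has V = 28, E = 42, F = 16.
The dual swaps V and F and preserves E: V′ = F = 16, E′ = E = 42, F′ = V = 28.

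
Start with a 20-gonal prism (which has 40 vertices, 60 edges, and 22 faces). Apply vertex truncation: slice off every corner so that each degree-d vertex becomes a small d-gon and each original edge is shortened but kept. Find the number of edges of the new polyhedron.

180

Truncation replaces each original edge-end by a new vertex, so V′ = 2E = 120.
Each original edge survives, and each old vertex of degree d contributes d new edges; summing degrees gives Σd = 2E, so E′ = E + 2E = 3E = 180.
Each original face survives and each original vertex becomes one new face: F′ = F + V = 62.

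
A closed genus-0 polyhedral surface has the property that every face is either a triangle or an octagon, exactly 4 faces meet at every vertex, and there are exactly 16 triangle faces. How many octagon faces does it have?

Let x be the number of octagons; then F = 16 + x.
Edge–face incidences: 2E = 3·16 + 8·x = 48 + 8x.
Every vertex has degree 4, so 4V = 2E.
Euler: V − E + F = 2 ⇒ (2E)/4 − E + (16 + x) = 2.
Multiply by 8: 2·(2E) − 4·(2E) + 8·(16 + x) = 16, i.e. 128 + 8x − 2·(48 + 8x) = 16.
Collecting terms: −8x + 32 = 16, so −8x = −16, so x = 2.
Then 2E = 48 + 8·2 = 64, so E = 32, V = 2E/4 = 16, F = 16 + 2 = 18.

2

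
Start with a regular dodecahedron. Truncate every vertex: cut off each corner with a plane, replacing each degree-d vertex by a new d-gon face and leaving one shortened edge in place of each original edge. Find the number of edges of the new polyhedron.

The base solid has V = 20, E = 30, F = 12.
Truncation replaces each original edge-end by a new vertex, so V′ = 2E = 60.
Each original edge survives, and each old vertex of degree d contributes d new edges; summing degrees gives Σd = 2E, so E′ = E + 2E = 3E = 90.
Each original face survives and each original vertex becomes one new face: F′ = F + V = 32.

90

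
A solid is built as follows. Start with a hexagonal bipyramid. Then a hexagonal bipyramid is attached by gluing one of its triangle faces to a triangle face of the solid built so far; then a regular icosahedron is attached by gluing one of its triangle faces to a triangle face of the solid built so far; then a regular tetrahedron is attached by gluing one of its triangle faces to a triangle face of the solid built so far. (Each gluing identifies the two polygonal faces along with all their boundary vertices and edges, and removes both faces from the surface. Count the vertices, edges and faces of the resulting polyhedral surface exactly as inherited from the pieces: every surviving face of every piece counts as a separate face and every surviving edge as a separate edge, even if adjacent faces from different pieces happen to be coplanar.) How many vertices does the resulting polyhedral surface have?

23

A hexagonal bipyramid: V=8, E=18, F=12.
Attach a hexagonal bipyramid (V=8, E=18, F=12) along a 3-gon: merge 3 vertices and 3 edges, delete both glued faces → V=13, E=33, F=22.
Attach a regular icosahedron (V=12, E=30, F=20) along a 3-gon: merge 3 vertices and 3 edges, delete both glued faces → V=22, E=60, F=40.
Attach a regular tetrahedron (V=4, E=6, F=4) along a 3-gon: merge 3 vertices and 3 edges, delete both glued faces → V=23, E=63, F=42.
Check: V − E + F = 23 − 63 + 42 = 2.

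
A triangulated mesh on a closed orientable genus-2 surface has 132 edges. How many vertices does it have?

χ = 2 − 2·2 = -2, and every face is a triangle so 3F = 2E.
F = 2E/3 = 88. Then V = -2 + E − F = -2 + 132 − 88 = 42.

42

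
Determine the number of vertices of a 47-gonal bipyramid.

49

A bipyramid over an n-gon has 2n triangular faces and n + 2 vertices: V = 47 + 2 = 49, E = 3·47 = 141, F = 2·47 = 94.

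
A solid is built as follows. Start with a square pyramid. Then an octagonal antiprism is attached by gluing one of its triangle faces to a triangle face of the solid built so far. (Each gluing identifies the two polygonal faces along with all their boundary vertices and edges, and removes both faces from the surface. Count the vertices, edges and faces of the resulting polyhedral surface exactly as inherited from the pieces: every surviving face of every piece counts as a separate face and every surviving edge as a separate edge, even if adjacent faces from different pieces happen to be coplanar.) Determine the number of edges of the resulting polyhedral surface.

A square pyramid: V=5, E=8, F=5.
Attach an octagonal antiprism (V=16, E=32, F=18) along a 3-gon: merge 3 vertices and 3 edges, delete both glued faces → V=18, E=37, F=21.
Check: V − E + F = 18 − 37 + 21 = 2.

37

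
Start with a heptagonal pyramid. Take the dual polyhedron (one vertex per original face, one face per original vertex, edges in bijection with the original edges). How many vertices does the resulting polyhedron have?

The base solid has V = 8, E = 14, F = 8.
The dual swaps V and F and preserves E: V′ = F = 8, E′ = E = 14, F′ = V = 8.

8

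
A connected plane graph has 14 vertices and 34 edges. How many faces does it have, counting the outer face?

22

Euler's formula for a connected plane graph: V − E + F = 2, so F = 2 − 14 + 34 = 22.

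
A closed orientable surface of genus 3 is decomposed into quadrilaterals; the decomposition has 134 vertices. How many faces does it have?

138

χ = 2 − 2·3 = -4, and every face is a square so 4F = 2E.
V − E + F = -4 with E = 4F/2 gives 134 − (4/2 − 1)·F = -4, so F = 138 and E = 276.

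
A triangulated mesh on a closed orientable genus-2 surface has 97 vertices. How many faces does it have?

198

χ = 2 − 2·2 = -2, and every face is a triangle so 3F = 2E.
V − E + F = -2 with E = 3F/2 gives 97 − (3/2 − 1)·F = -2, so F = 198 and E = 297.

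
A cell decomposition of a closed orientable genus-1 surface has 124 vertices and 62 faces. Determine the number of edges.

For a closed orientable surface of genus 1, χ = 2 − 2·1 = 0.
E = V + F − (0) = 124 + 62 − (0) = 186.

186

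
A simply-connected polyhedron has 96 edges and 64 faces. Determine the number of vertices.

Here V − E + F = 2.
V = 2 + E − F = 2 + 96 − 64 = 34.

34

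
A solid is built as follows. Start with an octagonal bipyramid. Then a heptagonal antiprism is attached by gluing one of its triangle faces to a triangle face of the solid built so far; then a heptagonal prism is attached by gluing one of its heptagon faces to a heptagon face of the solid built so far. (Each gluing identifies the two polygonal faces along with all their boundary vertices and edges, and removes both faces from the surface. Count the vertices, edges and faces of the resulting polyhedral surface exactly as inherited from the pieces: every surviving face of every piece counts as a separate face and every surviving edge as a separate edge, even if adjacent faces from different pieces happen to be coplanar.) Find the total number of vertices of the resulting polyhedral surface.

28

An octagonal bipyramid: V=10, E=24, F=16.
Attach a heptagonal antiprism (V=14, E=28, F=16) along a 3-gon: merge 3 vertices and 3 edges, delete both glued faces → V=21, E=49, F=30.
Attach a heptagonal prism (V=14, E=21, F=9) along a 7-gon: merge 7 vertices and 7 edges, delete both glued faces → V=28, E=63, F=37.
Check: V − E + F = 28 − 63 + 37 = 2.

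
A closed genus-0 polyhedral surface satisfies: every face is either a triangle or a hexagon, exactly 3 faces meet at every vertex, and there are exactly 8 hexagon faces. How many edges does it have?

30

Let x be the number of triangles; then F = 8 + x.
Edge–face incidences: 2E = 6·8 + 3·x = 48 + 3x.
Every vertex has degree 3, so 3V = 2E.
Euler: V − E + F = 2 ⇒ (2E)/3 − E + (8 + x) = 2.
Multiply by 6: 2·(2E) − 3·(2E) + 6·(8 + x) = 12, i.e. 48 + 6x − (48 + 3x) = 12.
Collecting terms: 3x = 12, so x = 4.
Then 2E = 48 + 3·4 = 60, so E = 30, V = 2E/3 = 20, F = 8 + 4 = 12.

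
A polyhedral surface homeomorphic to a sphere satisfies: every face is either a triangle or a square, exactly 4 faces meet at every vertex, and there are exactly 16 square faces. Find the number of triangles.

8

Let x be the number of triangles; then F = 16 + x.
Edge–face incidences: 2E = 4·16 + 3·x = 64 + 3x.
Every vertex has degree 4, so 4V = 2E.
Euler: V − E + F = 2 ⇒ (2E)/4 − E + (16 + x) = 2.
Multiply by 8: 2·(2E) − 4·(2E) + 8·(16 + x) = 16, i.e. 128 + 8x − 2·(64 + 3x) = 16.
Collecting terms: 2x = 16, so x = 8.
Then 2E = 64 + 3·8 = 88, so E = 44, V = 2E/4 = 22, F = 16 + 8 = 24.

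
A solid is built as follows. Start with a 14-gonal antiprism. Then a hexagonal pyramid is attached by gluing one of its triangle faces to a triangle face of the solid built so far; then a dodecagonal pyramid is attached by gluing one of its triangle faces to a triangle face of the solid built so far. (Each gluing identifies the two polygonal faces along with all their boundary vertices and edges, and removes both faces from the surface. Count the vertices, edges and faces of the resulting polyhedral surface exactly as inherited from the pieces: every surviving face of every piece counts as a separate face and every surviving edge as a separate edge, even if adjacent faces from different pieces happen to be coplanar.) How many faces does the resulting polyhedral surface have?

A 14-gonal antiprism: V=28, E=56, F=30.
Attach a hexagonal pyramid (V=7, E=12, F=7) along a 3-gon: merge 3 vertices and 3 edges, delete both glued faces → V=32, E=65, F=35.
Attach a dodecagonal pyramid (V=13, E=24, F=13) along a 3-gon: merge 3 vertices and 3 edges, delete both glued faces → V=42, E=86, F=46.
Check: V − E + F = 42 − 86 + 46 = 2.

46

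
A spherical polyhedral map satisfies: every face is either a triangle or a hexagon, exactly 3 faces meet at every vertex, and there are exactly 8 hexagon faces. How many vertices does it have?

Let x be the number of triangles; then F = 8 + x.
Edge–face incidences: 2E = 6·8 + 3·x = 48 + 3x.
Every vertex has degree 3, so 3V = 2E.
Euler: V − E + F = 2 ⇒ (2E)/3 − E + (8 + x) = 2.
Multiply by 6: 2·(2E) − 3·(2E) + 6·(8 + x) = 12, i.e. 48 + 6x − (48 + 3x) = 12.
Collecting terms: 3x = 12, so x = 4.
Then 2E = 48 + 3·4 = 60, so E = 30, V = 2E/3 = 20, F = 8 + 4 = 12.

20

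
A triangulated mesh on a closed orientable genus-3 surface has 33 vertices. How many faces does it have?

74

χ = 2 − 2·3 = -4, and every face is a triangle so 3F = 2E.
V − E + F = -4 with E = 3F/2 gives 33 − (3/2 − 1)·F = -4, so F = 74 and E = 111.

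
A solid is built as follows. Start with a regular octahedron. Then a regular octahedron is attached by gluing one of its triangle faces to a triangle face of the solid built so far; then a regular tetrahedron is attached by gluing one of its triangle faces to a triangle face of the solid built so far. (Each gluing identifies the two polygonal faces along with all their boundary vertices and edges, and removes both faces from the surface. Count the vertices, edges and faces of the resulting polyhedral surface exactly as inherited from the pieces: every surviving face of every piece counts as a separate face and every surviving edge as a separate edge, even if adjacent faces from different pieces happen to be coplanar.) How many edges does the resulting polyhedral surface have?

24

A regular octahedron: V=6, E=12, F=8.
Attach a regular octahedron (V=6, E=12, F=8) along a 3-gon: merge 3 vertices and 3 edges, delete both glued faces → V=9, E=21, F=14.
Attach a regular tetrahedron (V=4, E=6, F=4) along a 3-gon: merge 3 vertices and 3 edges, delete both glued faces → V=10, E=24, F=16.
Check: V − E + F = 10 − 24 + 16 = 2.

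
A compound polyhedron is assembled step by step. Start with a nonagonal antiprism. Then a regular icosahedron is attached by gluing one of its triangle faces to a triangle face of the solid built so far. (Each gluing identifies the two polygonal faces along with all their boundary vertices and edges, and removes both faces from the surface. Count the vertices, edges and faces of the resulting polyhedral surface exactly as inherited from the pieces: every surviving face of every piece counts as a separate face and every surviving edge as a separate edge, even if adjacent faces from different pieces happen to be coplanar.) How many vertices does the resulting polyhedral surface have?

27

A nonagonal antiprism: V=18, E=36, F=20.
Attach a regular icosahedron (V=12, E=30, F=20) along a 3-gon: merge 3 vertices and 3 edges, delete both glued faces → V=27, E=63, F=38.
Check: V − E + F = 27 − 63 + 38 = 2.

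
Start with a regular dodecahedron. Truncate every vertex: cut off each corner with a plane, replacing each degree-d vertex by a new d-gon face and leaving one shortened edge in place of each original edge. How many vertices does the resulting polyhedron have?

60

The base solid has V = 20, E = 30, F = 12.
Truncation replaces each original edge-end by a new vertex, so V′ = 2E = 60.
Each original edge survives, and each old vertex of degree d contributes d new edges; summing degrees gives Σd = 2E, so E′ = E + 2E = 3E = 90.
Each original face survives and each original vertex becomes one new face: F′ = F + V = 32.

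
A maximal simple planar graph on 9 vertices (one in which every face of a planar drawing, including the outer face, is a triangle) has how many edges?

In a plane triangulation 3F = 2E and V − E + F = 2, so E = 3V − 6 = 3·9 − 6 = 21.

21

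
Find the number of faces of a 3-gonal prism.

5

A prism on an n-gon has two n-gon bases and n rectangular sides: V = 2·3 = 6, E = 3·3 = 9, F = 3 + 2 = 5.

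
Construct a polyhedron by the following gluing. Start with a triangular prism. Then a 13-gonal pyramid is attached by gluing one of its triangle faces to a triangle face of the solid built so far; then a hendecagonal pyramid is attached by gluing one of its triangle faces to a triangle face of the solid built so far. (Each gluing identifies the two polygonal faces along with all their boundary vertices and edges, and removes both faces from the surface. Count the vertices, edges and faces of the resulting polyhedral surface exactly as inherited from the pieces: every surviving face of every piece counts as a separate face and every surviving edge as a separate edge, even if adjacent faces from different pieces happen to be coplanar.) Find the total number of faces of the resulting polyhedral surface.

A triangular prism: V=6, E=9, F=5.
Attach a 13-gonal pyramid (V=14, E=26, F=14) along a 3-gon: merge 3 vertices and 3 edges, delete both glued faces → V=17, E=32, F=17.
Attach a hendecagonal pyramid (V=12, E=22, F=12) along a 3-gon: merge 3 vertices and 3 edges, delete both glued faces → V=26, E=51, F=27.
Check: V − E + F = 26 − 51 + 27 = 2.

27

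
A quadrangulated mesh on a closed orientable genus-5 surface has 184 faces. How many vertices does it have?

176

χ = 2 − 2·5 = -8, and every face is a square so 4F = 2E.
E = 4·184/2 = 368. Then V = -8 + E − F = -8 + 368 − 184 = 176.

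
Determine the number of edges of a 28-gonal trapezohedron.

The n-trapezohedron (dual of the n-antiprism) has V = 2·28 + 2 = 58, E = 4·28 = 112, F = 2·28 = 56.

112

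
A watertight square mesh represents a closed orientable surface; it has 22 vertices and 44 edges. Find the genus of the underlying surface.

Every face is a square and each edge borders two faces, so 4F = 2·44, giving F = 22.
χ = V − E + F = 22 − 44 + 22 = 0.
For a closed orientable surface χ = 2 − 2g, so g = (2 − (0))/2 = 1.

1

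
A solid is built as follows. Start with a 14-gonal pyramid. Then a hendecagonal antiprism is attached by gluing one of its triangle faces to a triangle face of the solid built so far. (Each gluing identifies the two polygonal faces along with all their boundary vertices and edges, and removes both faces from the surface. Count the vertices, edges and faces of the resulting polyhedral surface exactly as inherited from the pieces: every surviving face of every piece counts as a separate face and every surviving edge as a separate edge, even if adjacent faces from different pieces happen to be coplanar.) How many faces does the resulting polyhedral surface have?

37

A 14-gonal pyramid: V=15, E=28, F=15.
Attach a hendecagonal antiprism (V=22, E=44, F=24) along a 3-gon: merge 3 vertices and 3 edges, delete both glued faces → V=34, E=69, F=37.
Check: V − E + F = 34 − 69 + 37 = 2.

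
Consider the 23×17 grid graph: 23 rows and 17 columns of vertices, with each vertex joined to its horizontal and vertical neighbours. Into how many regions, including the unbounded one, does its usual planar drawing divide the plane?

353

The grid has V = 23·17 = 391 vertices and E = 23·16 + 17·22 = 742 edges.
F = 2 − V + E = 2 − 391 + 742 = 353.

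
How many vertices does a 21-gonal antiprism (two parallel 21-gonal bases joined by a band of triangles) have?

42

An antiprism on an n-gon has two n-gon caps and 2n triangles: V = 2·21 = 42, E = 4·21 = 84, F = 2·21 + 2 = 44.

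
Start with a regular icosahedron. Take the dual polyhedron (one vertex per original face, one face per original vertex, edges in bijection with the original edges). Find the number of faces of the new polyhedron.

The base solid has V = 12, E = 30, F = 20.
The dual swaps V and F and preserves E: V′ = F = 20, E′ = E = 30, F′ = V = 12.

12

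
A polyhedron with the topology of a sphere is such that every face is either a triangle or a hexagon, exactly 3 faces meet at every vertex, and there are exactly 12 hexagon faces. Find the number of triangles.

4

Let x be the number of triangles; then F = 12 + x.
Edge–face incidences: 2E = 6·12 + 3·x = 72 + 3x.
Every vertex has degree 3, so 3V = 2E.
Euler: V − E + F = 2 ⇒ (2E)/3 − E + (12 + x) = 2.
Multiply by 6: 2·(2E) − 3·(2E) + 6·(12 + x) = 12, i.e. 72 + 6x − (72 + 3x) = 12.
Collecting terms: 3x = 12, so x = 4.
Then 2E = 72 + 3·4 = 84, so E = 42, V = 2E/3 = 28, F = 12 + 4 = 16.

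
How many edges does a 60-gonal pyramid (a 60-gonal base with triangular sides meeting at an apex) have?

120

A pyramid on an n-gon base has one n-gon and n triangles: V = 60 + 1 = 61, E = 2·60 = 120, F = 60 + 1 = 61.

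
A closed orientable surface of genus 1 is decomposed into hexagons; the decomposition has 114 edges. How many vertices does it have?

χ = 2 − 2·1 = 0, and every face is a hexagon so 6F = 2E.
F = 2E/6 = 38. Then V = 0 + E − F = 0 + 114 − 38 = 76.

76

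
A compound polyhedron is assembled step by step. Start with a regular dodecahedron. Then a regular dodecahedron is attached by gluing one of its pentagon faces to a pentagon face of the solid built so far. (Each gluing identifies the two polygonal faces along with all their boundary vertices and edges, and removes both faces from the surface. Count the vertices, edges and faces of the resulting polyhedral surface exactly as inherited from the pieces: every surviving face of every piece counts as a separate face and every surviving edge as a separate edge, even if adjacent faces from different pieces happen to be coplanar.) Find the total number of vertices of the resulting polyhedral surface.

35

A regular dodecahedron: V=20, E=30, F=12.
Attach a regular dodecahedron (V=20, E=30, F=12) along a 5-gon: merge 5 vertices and 5 edges, delete both glued faces → V=35, E=55, F=22.
Check: V − E + F = 35 − 55 + 22 = 2.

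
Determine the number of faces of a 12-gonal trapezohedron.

24

The n-trapezohedron (dual of the n-antiprism) has V = 2·12 + 2 = 26, E = 4·12 = 48, F = 2·12 = 24.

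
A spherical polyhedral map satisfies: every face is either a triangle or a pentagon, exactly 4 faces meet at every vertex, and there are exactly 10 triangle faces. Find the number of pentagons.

2

Let x be the number of pentagons; then F = 10 + x.
Edge–face incidences: 2E = 3·10 + 5·x = 30 + 5x.
Every vertex has degree 4, so 4V = 2E.
Euler: V − E + F = 2 ⇒ (2E)/4 − E + (10 + x) = 2.
Multiply by 8: 2·(2E) − 4·(2E) + 8·(10 + x) = 16, i.e. 80 + 8x − 2·(30 + 5x) = 16.
Collecting terms: −2x + 20 = 16, so −2x = −4, so x = 2.
Then 2E = 30 + 5·2 = 40, so E = 20, V = 2E/4 = 10, F = 10 + 2 = 12.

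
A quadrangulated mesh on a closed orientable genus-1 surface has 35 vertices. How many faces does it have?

χ = 2 − 2·1 = 0, and every face is a square so 4F = 2E.
V − E + F = 0 with E = 4F/2 gives 35 − (4/2 − 1)·F = 0, so F = 35 and E = 70.

35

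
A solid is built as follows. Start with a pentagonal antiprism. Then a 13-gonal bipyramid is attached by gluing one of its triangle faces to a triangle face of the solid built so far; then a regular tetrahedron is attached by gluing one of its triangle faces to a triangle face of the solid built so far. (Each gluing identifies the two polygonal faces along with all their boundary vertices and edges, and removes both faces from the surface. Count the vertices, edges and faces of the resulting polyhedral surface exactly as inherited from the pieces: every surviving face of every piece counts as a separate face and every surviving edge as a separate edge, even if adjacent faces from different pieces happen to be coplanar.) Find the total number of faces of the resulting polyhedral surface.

A pentagonal antiprism: V=10, E=20, F=12.
Attach a 13-gonal bipyramid (V=15, E=39, F=26) along a 3-gon: merge 3 vertices and 3 edges, delete both glued faces → V=22, E=56, F=36.
Attach a regular tetrahedron (V=4, E=6, F=4) along a 3-gon: merge 3 vertices and 3 edges, delete both glued faces → V=23, E=59, F=38.
Check: V − E + F = 23 − 59 + 38 = 2.

38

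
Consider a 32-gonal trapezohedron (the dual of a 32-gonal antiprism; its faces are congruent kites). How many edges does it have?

The n-trapezohedron (dual of the n-antiprism) has V = 2·32 + 2 = 66, E = 4·32 = 128, F = 2·32 = 64.
Check: V − E + F = 66 − 128 + 64 = 2.

128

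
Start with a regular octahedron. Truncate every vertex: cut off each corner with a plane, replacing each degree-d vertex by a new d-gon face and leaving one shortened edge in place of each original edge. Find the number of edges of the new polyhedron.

36

The base solid has V = 6, E = 12, F = 8.
Truncation replaces each original edge-end by a new vertex, so V′ = 2E = 24.
Each original edge survives, and each old vertex of degree d contributes d new edges; summing degrees gives Σd = 2E, so E′ = E + 2E = 3E = 36.
Each original face survives and each original vertex becomes one new face: F′ = F + V = 14.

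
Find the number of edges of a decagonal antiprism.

40

An antiprism on an n-gon has two n-gon caps and 2n triangles: V = 2·10 = 20, E = 4·10 = 40, F = 2·10 + 2 = 22.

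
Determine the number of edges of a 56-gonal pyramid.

A pyramid on an n-gon base has one n-gon and n triangles: V = 56 + 1 = 57, E = 2·56 = 112, F = 56 + 1 = 57.
Check: V − E + F = 57 − 112 + 57 = 2.

112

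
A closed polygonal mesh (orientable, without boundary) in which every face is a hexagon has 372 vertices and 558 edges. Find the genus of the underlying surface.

Every face is a hexagon and each edge borders two faces, so 6F = 2·558, giving F = 186.
χ = V − E + F = 372 − 558 + 186 = 0.
For a closed orientable surface χ = 2 − 2g, so g = (2 − (0))/2 = 1.

1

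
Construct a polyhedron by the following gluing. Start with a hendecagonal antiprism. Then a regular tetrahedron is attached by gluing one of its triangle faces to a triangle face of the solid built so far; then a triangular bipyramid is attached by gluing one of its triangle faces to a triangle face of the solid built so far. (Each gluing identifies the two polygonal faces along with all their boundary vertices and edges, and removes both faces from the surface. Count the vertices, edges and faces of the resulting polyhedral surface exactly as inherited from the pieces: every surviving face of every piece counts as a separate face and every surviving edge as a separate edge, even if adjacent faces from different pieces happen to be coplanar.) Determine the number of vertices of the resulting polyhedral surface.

A hendecagonal antiprism: V=22, E=44, F=24.
Attach a regular tetrahedron (V=4, E=6, F=4) along a 3-gon: merge 3 vertices and 3 edges, delete both glued faces → V=23, E=47, F=26.
Attach a triangular bipyramid (V=5, E=9, F=6) along a 3-gon: merge 3 vertices and 3 edges, delete both glued faces → V=25, E=53, F=30.
Check: V − E + F = 25 − 53 + 30 = 2.

25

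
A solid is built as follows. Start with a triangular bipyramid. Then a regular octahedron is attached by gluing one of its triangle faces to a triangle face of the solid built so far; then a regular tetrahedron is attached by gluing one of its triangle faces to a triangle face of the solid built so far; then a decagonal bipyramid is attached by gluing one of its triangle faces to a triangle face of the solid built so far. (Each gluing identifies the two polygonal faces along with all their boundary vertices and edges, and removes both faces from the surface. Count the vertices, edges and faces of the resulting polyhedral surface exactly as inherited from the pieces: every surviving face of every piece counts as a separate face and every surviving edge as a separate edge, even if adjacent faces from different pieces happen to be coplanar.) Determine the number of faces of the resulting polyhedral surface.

32

A triangular bipyramid: V=5, E=9, F=6.
Attach a regular octahedron (V=6, E=12, F=8) along a 3-gon: merge 3 vertices and 3 edges, delete both glued faces → V=8, E=18, F=12.
Attach a regular tetrahedron (V=4, E=6, F=4) along a 3-gon: merge 3 vertices and 3 edges, delete both glued faces → V=9, E=21, F=14.
Attach a decagonal bipyramid (V=12, E=30, F=20) along a 3-gon: merge 3 vertices and 3 edges, delete both glued faces → V=18, E=48, F=32.
Check: V − E + F = 18 − 48 + 32 = 2.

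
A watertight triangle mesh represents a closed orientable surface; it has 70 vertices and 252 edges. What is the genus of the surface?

8

Every face is a triangle and each edge borders two faces, so 3F = 2·252, giving F = 168.
χ = V − E + F = 70 − 252 + 168 = -14.
For a closed orientable surface χ = 2 − 2g, so g = (2 − (-14))/2 = 8.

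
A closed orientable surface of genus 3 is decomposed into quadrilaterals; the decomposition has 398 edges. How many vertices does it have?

χ = 2 − 2·3 = -4, and every face is a square so 4F = 2E.
F = 2E/4 = 199. Then V = -4 + E − F = -4 + 398 − 199 = 195.

195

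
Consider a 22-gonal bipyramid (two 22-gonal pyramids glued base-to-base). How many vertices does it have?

A bipyramid over an n-gon has 2n triangular faces and n + 2 vertices: V = 22 + 2 = 24, E = 3·22 = 66, F = 2·22 = 44.
Check: V − E + F = 24 − 66 + 44 = 2.

24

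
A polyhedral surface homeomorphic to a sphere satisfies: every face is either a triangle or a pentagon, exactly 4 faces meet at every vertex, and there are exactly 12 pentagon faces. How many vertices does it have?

30

Let x be the number of triangles; then F = 12 + x.
Edge–face incidences: 2E = 5·12 + 3·x = 60 + 3x.
Every vertex has degree 4, so 4V = 2E.
Euler: V − E + F = 2 ⇒ (2E)/4 − E + (12 + x) = 2.
Multiply by 8: 2·(2E) − 4·(2E) + 8·(12 + x) = 16, i.e. 96 + 8x − 2·(60 + 3x) = 16.
Collecting terms: 2x − 24 = 16, so 2x = 40, so x = 20.
Then 2E = 60 + 3·20 = 120, so E = 60, V = 2E/4 = 30, F = 12 + 20 = 32.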